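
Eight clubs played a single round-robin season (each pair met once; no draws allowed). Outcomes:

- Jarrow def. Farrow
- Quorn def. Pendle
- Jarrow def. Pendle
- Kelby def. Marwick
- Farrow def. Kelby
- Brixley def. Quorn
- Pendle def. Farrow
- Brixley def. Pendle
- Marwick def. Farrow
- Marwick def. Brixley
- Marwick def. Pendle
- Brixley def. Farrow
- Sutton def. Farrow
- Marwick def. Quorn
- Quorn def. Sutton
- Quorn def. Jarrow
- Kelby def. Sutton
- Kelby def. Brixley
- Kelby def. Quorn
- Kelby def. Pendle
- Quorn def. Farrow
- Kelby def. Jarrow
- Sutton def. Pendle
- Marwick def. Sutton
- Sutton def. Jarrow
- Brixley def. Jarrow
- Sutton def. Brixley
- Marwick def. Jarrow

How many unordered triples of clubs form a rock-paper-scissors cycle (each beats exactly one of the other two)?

Win totals: Jarrow 2, Kelby 6, Pendle 1, Quorn 4, Brixley 4, Marwick 6, Farrow 1, Sutton 4.
A club with w wins dominates both others in C(w,2) triples; summing gives 1 + 15 + 0 + 6 + 6 + 15 + 0 + 6 = 49 transitive triples.
Total triples C(8,3) = 56, so cyclic triples = 56 − 49 = 7.

7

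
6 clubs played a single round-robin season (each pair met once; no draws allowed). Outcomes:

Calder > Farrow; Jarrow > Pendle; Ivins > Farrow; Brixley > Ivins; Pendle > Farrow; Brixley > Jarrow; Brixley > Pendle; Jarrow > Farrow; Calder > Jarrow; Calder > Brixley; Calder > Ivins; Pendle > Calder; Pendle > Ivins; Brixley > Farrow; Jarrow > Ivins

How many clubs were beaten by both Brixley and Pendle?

2

Brixley beat: Pendle, Farrow, Jarrow, Ivins.
Pendle beat: Farrow, Calder, Ivins.
Both beat: Farrow, Ivins — 2.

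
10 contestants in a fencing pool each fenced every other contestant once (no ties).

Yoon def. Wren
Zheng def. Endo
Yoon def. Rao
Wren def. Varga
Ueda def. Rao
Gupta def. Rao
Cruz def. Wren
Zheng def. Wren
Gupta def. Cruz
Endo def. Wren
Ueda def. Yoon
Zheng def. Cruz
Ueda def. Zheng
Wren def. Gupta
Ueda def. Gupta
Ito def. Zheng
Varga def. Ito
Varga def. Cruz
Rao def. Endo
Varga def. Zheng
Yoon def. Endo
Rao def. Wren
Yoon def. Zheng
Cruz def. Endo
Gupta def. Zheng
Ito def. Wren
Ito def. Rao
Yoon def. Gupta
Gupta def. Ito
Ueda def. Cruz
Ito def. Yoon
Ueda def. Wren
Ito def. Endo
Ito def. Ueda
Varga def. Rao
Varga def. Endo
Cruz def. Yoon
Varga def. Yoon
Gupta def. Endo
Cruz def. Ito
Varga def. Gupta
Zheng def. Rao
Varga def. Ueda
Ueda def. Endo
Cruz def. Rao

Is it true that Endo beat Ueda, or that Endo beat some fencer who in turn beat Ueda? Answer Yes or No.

No

Endo did not beat Ueda directly.
Endo beat Wren, but each of them lost to Ueda. No two-step path.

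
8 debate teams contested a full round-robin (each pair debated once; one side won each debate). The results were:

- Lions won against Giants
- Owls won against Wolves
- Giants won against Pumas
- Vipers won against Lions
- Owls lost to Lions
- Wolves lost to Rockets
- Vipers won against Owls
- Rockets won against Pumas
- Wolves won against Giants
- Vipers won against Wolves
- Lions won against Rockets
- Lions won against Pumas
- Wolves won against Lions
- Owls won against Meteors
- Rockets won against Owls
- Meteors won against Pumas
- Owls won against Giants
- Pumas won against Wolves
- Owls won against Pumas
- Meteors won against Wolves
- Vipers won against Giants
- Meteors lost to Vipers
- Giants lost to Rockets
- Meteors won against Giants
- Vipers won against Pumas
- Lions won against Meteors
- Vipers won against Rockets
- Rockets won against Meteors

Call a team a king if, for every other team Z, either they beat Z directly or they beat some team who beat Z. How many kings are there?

1

Giants cannot reach Rockets, Owls, Vipers, Meteors, Lions in two steps.
Rockets cannot reach Vipers in two steps.
Owls cannot reach Rockets, Vipers in two steps.
Pumas cannot reach Rockets, Owls, Vipers, Meteors in two steps.
Vipers reaches everyone (king).
Meteors cannot reach Rockets, Owls, Vipers in two steps.
Wolves cannot reach Vipers in two steps.
Lions cannot reach Vipers in two steps.
Kings: Vipers — 1.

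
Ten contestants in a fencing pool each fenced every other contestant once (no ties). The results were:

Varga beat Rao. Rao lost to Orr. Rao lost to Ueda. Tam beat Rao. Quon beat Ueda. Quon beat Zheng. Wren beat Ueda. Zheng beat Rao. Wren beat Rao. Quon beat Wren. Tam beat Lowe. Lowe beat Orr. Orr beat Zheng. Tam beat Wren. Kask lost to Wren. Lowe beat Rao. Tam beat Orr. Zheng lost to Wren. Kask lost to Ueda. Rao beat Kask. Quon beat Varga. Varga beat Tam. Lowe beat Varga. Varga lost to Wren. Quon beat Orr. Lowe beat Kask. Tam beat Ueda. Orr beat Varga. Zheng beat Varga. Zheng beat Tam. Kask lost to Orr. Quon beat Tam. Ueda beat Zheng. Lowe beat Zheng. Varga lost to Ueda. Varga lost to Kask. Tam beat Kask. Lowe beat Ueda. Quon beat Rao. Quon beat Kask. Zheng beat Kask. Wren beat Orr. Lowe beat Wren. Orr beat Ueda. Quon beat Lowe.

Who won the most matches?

Quon

Win totals: Tam 6, Wren 6, Kask 1, Orr 5, Zheng 4, Quon 9, Ueda 4, Rao 1, Lowe 7, Varga 2.
Quon leads with 9 wins (next highest: 7).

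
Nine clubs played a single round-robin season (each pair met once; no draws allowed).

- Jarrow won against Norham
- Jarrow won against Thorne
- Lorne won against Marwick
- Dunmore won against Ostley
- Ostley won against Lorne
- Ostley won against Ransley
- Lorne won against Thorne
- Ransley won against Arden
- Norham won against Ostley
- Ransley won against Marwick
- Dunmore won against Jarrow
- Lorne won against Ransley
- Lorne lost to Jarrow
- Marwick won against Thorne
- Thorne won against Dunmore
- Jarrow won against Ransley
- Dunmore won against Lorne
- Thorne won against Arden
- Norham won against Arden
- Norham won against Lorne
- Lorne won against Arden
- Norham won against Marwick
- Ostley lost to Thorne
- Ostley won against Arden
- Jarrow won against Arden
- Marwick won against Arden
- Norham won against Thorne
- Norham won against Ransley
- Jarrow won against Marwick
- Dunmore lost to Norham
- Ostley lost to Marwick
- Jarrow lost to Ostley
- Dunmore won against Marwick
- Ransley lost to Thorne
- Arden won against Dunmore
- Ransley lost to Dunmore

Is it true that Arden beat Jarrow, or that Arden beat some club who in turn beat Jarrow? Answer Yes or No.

Arden did not beat Jarrow directly.
Arden beat Dunmore. Of those, Dunmore beat Jarrow.

Yes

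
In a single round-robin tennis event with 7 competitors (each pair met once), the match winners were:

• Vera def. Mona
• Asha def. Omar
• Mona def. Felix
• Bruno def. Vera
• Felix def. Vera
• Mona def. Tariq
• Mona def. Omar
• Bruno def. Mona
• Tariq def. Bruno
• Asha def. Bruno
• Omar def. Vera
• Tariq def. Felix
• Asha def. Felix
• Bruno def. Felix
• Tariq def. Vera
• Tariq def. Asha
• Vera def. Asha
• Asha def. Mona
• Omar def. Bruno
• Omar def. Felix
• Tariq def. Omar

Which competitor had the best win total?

Tariq

Win totals: Felix 1, Asha 4, Vera 2, Bruno 3, Omar 3, Mona 3, Tariq 5.
Tariq leads with 5 wins (next highest: 4).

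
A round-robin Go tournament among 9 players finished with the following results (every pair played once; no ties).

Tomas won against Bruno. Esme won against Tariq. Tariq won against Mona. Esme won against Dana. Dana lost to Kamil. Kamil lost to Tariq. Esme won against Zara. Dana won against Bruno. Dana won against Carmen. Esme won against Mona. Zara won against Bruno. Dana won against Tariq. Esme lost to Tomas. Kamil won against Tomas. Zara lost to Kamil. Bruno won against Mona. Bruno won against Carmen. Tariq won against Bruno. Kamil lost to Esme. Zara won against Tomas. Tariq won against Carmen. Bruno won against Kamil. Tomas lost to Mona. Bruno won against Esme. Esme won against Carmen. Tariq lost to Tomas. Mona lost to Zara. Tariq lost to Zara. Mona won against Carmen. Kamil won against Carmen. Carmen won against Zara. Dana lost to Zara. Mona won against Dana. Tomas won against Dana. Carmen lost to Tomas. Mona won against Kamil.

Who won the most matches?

Win totals: Mona 4, Tomas 5, Zara 5, Bruno 4, Tariq 4, Carmen 1, Kamil 4, Esme 6, Dana 3.
Esme leads with 6 wins (next highest: 5).

Esme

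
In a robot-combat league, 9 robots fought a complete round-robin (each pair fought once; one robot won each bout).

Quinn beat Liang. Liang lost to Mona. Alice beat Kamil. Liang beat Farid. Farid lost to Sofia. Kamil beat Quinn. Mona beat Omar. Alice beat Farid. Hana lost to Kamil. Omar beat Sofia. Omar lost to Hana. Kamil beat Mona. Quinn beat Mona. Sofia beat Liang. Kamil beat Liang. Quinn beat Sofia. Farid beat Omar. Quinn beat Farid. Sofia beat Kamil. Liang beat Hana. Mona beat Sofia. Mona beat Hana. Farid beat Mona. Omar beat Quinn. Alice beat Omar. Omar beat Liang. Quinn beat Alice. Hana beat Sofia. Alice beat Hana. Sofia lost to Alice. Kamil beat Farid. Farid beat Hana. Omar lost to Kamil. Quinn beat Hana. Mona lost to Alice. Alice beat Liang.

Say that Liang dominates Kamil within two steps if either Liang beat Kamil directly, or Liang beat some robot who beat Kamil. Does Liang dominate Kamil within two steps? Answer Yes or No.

No

Liang did not beat Kamil directly.
Liang beat Hana, Farid, but each of them lost to Kamil. No two-step path.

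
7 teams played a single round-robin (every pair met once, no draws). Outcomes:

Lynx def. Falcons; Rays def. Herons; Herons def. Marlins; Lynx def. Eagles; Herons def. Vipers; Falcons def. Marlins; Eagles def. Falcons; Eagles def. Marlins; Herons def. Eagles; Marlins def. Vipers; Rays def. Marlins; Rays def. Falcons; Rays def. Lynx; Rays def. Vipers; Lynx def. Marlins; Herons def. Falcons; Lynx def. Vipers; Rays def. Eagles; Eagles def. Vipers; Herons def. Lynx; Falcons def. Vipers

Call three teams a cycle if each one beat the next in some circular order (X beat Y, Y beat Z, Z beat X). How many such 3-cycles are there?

Win totals: Falcons 2, Herons 5, Rays 6, Marlins 1, Vipers 0, Lynx 4, Eagles 3.
A team with w wins dominates both others in C(w,2) triples; summing gives 1 + 10 + 15 + 0 + 0 + 6 + 3 = 35 transitive triples.
Total triples C(7,3) = 35, so cyclic triples = 35 − 35 = 0.

0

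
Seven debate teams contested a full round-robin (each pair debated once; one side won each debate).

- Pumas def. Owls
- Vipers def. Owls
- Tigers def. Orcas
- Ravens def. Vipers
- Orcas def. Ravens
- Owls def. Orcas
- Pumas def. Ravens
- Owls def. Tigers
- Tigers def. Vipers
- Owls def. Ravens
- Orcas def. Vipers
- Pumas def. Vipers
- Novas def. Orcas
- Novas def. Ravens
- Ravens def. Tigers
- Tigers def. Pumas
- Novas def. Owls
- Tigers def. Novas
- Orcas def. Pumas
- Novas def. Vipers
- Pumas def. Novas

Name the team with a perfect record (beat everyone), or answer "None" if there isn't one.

Highest win total is Tigers with 4 (out of 6 possible).
Tigers lost to Owls, Ravens, so no team went undefeated.

None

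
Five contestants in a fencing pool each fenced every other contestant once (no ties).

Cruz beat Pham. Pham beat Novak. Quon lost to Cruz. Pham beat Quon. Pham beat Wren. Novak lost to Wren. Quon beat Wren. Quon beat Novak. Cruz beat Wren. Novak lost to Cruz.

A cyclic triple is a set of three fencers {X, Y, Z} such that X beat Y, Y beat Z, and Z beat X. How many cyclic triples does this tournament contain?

Win totals: Pham 3, Wren 1, Cruz 4, Quon 2, Novak 0.
A fencer with w wins dominates both others in C(w,2) triples; summing gives 3 + 0 + 6 + 1 + 0 = 10 transitive triples.
Total triples C(5,3) = 10, so cyclic triples = 10 − 10 = 0.

0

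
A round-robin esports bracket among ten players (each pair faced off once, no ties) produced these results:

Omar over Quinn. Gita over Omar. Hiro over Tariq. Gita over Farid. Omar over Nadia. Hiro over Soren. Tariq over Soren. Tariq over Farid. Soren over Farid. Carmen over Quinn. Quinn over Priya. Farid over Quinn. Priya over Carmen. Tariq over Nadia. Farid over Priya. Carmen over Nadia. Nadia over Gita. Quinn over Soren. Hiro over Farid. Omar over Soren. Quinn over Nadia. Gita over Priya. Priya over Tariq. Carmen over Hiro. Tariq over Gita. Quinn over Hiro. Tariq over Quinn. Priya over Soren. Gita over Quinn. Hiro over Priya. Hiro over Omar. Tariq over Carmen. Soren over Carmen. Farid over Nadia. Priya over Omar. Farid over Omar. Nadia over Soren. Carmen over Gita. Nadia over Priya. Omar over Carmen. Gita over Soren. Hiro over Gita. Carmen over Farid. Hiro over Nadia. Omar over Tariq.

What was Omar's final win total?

Omar's results: beat Tariq, Nadia, Carmen, Soren, Quinn; lost to Gita, Hiro, Farid, Priya.
That is 5 wins.

5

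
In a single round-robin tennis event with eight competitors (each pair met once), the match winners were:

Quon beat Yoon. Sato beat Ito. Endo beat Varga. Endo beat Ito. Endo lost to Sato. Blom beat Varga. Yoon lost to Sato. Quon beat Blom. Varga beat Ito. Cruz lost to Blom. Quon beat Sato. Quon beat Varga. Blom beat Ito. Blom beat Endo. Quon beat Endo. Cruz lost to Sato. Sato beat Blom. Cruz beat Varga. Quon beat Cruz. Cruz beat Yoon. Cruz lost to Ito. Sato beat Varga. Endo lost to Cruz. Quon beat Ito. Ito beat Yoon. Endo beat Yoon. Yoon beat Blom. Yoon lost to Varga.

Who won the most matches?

Win totals: Sato 6, Varga 2, Quon 7, Endo 3, Ito 2, Cruz 3, Yoon 1, Blom 4.
Quon leads with 7 wins (next highest: 6).

Quon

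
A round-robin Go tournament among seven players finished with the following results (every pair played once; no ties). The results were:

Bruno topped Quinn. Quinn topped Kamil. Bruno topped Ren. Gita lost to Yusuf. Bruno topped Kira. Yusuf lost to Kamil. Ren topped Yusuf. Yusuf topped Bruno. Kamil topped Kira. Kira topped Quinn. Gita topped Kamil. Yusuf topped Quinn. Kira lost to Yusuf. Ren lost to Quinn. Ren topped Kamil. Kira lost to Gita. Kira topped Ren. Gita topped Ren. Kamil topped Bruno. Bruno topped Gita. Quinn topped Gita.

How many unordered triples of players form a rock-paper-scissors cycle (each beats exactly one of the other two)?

12

Win totals: Kamil 3, Yusuf 4, Bruno 4, Gita 3, Quinn 3, Ren 2, Kira 2.
A player with w wins dominates both others in C(w,2) triples; summing gives 3 + 6 + 6 + 3 + 3 + 1 + 1 = 23 transitive triples.
Total triples C(7,3) = 35, so cyclic triples = 35 − 23 = 12.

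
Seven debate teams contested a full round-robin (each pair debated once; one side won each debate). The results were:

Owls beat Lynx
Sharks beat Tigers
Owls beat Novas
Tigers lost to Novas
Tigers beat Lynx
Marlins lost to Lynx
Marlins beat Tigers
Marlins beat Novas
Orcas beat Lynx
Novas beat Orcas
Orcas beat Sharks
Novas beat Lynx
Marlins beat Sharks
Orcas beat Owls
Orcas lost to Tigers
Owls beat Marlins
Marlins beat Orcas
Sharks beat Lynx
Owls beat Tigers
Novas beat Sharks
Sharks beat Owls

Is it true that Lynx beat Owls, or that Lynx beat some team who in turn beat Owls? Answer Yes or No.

Lynx did not beat Owls directly.
Lynx beat Marlins, but each of them lost to Owls. No two-step path.

No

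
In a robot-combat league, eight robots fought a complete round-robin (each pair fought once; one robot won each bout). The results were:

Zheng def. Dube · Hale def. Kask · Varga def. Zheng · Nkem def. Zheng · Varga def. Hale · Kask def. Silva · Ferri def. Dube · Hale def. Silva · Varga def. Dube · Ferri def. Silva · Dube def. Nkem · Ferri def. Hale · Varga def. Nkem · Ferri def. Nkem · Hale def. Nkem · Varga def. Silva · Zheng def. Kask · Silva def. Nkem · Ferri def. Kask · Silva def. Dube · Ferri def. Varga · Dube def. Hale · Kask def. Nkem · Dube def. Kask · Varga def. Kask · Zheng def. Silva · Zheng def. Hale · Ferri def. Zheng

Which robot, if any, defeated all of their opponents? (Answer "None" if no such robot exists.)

Ferri has 7 wins out of 7 opponents — a perfect record.

Ferri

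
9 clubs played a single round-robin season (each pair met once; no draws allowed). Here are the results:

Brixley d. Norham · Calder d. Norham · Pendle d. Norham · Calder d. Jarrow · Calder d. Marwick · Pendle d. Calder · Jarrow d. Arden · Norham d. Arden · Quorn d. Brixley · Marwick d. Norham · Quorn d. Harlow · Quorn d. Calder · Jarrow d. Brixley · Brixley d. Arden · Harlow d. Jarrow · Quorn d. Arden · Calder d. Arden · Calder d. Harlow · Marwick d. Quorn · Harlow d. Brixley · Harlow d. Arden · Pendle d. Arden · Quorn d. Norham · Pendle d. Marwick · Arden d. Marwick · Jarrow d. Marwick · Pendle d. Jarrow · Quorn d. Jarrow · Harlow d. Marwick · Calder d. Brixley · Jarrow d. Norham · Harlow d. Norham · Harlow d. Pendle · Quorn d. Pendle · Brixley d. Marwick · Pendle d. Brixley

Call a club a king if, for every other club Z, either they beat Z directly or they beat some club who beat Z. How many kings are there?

Marwick reaches everyone (king).
Calder reaches everyone (king).
Quorn reaches everyone (king).
Brixley cannot reach Calder, Pendle, Harlow, Jarrow in two steps.
Pendle reaches everyone (king).
Arden cannot reach Calder, Brixley, Pendle, Harlow, Jarrow in two steps.
Norham cannot reach Calder, Quorn, Brixley, Pendle, Harlow, Jarrow in two steps.
Harlow reaches everyone (king).
Jarrow cannot reach Calder, Pendle, Harlow in two steps.
Kings: Marwick, Calder, Quorn, Pendle, Harlow — 5.

5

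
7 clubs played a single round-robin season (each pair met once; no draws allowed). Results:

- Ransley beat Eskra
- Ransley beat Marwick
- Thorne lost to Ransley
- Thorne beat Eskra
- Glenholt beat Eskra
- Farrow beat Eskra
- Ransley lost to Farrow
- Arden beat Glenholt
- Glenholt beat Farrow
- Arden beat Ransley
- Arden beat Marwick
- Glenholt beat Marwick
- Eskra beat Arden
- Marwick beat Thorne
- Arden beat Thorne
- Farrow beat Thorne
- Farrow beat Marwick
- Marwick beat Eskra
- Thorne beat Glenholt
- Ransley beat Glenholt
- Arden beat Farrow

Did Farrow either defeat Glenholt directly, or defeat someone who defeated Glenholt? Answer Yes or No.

Yes

Farrow did not beat Glenholt directly.
Farrow beat Ransley, Eskra, Marwick, Thorne. Of those, Ransley beat Glenholt.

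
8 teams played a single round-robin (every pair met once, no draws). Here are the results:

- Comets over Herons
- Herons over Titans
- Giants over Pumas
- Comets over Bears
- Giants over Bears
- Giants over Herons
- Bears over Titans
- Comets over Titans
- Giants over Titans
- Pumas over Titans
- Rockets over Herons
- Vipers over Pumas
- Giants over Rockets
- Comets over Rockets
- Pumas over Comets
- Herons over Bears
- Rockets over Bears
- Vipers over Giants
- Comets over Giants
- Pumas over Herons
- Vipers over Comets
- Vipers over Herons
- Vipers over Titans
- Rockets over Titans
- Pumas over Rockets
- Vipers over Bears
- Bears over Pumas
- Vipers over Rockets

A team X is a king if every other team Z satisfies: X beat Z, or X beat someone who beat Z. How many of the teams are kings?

1

Pumas cannot reach Vipers in two steps.
Giants cannot reach Vipers in two steps.
Vipers reaches everyone (king).
Comets cannot reach Vipers in two steps.
Titans cannot reach Pumas, Giants, Vipers, Comets, Rockets, Herons, Bears in two steps.
Rockets cannot reach Giants, Vipers, Comets in two steps.
Herons cannot reach Giants, Vipers, Comets, Rockets in two steps.
Bears cannot reach Giants, Vipers in two steps.
Kings: Vipers — 1.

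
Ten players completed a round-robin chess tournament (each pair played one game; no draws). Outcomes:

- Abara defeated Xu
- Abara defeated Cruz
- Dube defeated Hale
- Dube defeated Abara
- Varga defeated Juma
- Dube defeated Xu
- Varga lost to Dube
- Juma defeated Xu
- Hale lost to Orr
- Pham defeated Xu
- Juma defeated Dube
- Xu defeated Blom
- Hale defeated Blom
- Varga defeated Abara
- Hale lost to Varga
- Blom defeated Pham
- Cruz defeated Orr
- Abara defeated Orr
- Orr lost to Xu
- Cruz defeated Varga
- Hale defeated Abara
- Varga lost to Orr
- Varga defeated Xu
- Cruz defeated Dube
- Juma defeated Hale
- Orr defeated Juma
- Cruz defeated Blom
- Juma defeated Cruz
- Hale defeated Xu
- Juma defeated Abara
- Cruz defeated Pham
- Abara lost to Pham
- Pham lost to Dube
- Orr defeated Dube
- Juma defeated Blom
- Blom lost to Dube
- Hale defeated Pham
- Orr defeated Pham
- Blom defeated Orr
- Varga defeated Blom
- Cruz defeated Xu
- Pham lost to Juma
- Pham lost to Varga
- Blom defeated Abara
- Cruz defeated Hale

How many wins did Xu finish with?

2

Xu's results: beat Orr, Blom; lost to Hale, Dube, Pham, Cruz, Abara, Varga, Juma.
That is 2 wins.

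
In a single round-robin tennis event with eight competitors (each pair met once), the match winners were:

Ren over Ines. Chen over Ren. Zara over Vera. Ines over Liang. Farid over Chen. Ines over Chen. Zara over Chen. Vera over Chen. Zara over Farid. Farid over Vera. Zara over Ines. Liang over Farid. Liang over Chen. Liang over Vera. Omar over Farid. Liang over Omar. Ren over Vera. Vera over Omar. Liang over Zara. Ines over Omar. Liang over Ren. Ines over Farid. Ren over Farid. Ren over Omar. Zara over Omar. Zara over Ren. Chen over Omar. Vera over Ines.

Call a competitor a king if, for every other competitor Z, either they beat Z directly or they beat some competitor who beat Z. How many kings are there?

3

Ines reaches everyone (king).
Omar cannot reach Ines, Ren, Liang, Zara in two steps.
Ren cannot reach Zara in two steps.
Vera cannot reach Zara in two steps.
Farid cannot reach Liang, Zara in two steps.
Liang reaches everyone (king).
Chen cannot reach Liang, Zara in two steps.
Zara reaches everyone (king).
Kings: Ines, Liang, Zara — 3.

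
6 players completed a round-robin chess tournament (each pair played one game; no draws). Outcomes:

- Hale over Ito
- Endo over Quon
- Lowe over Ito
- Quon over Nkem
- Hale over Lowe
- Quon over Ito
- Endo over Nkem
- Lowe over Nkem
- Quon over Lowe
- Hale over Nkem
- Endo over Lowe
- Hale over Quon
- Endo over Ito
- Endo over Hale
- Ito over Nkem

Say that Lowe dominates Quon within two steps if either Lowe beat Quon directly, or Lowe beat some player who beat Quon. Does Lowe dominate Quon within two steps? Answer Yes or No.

Lowe did not beat Quon directly.
Lowe beat Nkem, Ito, but each of them lost to Quon. No two-step path.

No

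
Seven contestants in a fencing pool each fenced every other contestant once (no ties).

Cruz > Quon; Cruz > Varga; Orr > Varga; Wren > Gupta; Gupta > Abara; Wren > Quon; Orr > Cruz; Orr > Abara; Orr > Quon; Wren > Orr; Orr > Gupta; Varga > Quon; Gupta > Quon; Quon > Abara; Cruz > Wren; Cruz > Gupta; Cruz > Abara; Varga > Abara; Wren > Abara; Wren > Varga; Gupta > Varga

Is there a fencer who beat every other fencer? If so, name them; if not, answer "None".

Highest win total is Wren with 5 (out of 6 possible).
Wren lost to Cruz, so no fencer went undefeated.

None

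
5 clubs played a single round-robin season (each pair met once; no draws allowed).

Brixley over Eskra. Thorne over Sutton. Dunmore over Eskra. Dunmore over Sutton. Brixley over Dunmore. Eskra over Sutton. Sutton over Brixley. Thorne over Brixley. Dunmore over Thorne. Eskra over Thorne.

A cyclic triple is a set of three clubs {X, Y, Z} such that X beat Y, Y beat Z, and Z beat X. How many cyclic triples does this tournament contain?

4

Win totals: Thorne 2, Sutton 1, Dunmore 3, Brixley 2, Eskra 2.
A club with w wins dominates both others in C(w,2) triples; summing gives 1 + 0 + 3 + 1 + 1 = 6 transitive triples.
Total triples C(5,3) = 10, so cyclic triples = 10 − 6 = 4.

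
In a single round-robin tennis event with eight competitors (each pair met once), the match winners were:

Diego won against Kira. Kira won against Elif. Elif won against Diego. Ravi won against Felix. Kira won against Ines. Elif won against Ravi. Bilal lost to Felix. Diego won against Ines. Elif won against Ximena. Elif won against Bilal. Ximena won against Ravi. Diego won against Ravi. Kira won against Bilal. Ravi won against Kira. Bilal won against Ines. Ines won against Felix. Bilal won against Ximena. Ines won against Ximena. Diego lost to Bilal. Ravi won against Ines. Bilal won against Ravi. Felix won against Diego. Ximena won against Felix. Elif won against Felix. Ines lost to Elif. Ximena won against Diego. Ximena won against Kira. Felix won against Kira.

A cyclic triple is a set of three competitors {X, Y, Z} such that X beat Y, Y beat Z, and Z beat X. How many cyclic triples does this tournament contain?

16

Win totals: Ximena 4, Ravi 3, Elif 6, Kira 3, Diego 3, Ines 2, Bilal 4, Felix 3.
A competitor with w wins dominates both others in C(w,2) triples; summing gives 6 + 3 + 15 + 3 + 3 + 1 + 6 + 3 = 40 transitive triples.
Total triples C(8,3) = 56, so cyclic triples = 56 − 40 = 16.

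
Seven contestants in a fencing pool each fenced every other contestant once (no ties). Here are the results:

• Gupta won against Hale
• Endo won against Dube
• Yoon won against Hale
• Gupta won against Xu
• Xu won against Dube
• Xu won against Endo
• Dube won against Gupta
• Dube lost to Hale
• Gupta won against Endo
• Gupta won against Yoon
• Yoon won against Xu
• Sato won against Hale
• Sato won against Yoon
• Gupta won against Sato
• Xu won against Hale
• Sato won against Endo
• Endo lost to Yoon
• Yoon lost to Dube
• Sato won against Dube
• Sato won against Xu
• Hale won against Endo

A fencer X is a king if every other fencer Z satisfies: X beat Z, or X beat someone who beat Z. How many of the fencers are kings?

Xu cannot reach Sato in two steps.
Gupta reaches everyone (king).
Hale cannot reach Xu, Sato in two steps.
Sato reaches everyone (king).
Dube reaches everyone (king).
Yoon cannot reach Gupta, Sato in two steps.
Endo cannot reach Xu, Hale, Sato in two steps.
Kings: Gupta, Sato, Dube — 3.

3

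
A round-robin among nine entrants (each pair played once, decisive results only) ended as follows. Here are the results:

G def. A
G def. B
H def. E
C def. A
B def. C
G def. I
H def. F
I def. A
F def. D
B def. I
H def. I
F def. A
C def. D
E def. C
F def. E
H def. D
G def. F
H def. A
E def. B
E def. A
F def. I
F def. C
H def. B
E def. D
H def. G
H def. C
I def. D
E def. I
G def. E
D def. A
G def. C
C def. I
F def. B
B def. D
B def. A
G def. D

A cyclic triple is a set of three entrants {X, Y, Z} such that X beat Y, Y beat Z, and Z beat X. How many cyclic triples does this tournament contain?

Win totals: A 0, B 4, C 3, D 1, E 5, F 6, G 7, H 8, I 2.
An entrant with w wins dominates both others in C(w,2) triples; summing gives 0 + 6 + 3 + 0 + 10 + 15 + 21 + 28 + 1 = 84 transitive triples.
Total triples C(9,3) = 84, so cyclic triples = 84 − 84 = 0.

0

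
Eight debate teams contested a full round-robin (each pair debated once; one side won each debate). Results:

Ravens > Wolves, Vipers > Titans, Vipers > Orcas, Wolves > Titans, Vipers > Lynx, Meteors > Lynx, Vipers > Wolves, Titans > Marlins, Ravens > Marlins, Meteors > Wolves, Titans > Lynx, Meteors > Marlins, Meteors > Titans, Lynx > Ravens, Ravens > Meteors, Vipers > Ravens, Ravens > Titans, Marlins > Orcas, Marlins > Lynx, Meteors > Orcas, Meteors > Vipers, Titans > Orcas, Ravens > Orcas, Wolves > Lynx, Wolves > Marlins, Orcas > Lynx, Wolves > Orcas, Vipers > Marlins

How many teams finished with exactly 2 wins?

Win totals: Vipers 6, Lynx 1, Wolves 4, Orcas 1, Meteors 6, Ravens 5, Titans 3, Marlins 2.
Exactly 2: Marlins — 1 team.

1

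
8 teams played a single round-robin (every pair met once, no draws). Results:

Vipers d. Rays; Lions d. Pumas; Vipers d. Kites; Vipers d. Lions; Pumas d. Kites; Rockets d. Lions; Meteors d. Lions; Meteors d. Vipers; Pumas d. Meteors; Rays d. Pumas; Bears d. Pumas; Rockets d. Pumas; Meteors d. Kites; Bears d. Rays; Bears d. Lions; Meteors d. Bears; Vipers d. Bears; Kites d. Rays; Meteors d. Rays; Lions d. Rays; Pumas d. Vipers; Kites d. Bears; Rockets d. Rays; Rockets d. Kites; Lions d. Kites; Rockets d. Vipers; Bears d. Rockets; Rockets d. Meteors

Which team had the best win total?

Win totals: Vipers 4, Meteors 5, Rockets 6, Kites 2, Lions 3, Rays 1, Pumas 3, Bears 4.
Rockets leads with 6 wins (next highest: 5).

Rockets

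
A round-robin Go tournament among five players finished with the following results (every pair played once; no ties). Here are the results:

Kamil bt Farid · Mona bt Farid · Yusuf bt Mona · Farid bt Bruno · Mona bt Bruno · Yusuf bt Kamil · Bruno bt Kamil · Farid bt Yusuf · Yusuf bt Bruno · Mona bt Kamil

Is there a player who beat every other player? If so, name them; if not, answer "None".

Highest win total is Yusuf with 3 (out of 4 possible).
Yusuf lost to Farid, so no player went undefeated.

None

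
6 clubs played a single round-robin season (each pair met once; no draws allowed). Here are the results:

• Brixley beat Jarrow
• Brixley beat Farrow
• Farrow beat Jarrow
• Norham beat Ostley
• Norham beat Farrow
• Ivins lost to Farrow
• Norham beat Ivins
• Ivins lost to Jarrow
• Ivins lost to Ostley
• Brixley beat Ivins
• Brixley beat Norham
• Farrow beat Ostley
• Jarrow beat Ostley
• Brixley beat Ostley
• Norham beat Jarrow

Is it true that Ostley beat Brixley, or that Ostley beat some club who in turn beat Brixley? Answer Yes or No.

Ostley did not beat Brixley directly.
Ostley beat Ivins, but each of them lost to Brixley. No two-step path.

No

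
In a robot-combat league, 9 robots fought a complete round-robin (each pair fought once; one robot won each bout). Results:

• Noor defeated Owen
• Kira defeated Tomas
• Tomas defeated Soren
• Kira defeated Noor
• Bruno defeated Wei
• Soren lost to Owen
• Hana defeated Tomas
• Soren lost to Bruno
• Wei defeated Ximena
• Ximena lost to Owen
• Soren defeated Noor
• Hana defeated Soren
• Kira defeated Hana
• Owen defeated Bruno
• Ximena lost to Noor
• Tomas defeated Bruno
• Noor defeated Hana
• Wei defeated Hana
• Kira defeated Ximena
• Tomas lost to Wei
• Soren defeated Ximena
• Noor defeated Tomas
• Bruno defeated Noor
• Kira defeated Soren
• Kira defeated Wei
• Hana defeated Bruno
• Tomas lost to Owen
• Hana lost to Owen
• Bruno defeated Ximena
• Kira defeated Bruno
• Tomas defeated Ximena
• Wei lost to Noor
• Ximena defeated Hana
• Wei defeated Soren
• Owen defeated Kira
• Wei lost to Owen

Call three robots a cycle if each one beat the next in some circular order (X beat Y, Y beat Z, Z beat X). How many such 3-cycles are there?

Win totals: Tomas 3, Ximena 1, Bruno 4, Kira 7, Soren 2, Wei 4, Owen 7, Noor 5, Hana 3.
A robot with w wins dominates both others in C(w,2) triples; summing gives 3 + 0 + 6 + 21 + 1 + 6 + 21 + 10 + 3 = 71 transitive triples.
Total triples C(9,3) = 84, so cyclic triples = 84 − 71 = 13.

13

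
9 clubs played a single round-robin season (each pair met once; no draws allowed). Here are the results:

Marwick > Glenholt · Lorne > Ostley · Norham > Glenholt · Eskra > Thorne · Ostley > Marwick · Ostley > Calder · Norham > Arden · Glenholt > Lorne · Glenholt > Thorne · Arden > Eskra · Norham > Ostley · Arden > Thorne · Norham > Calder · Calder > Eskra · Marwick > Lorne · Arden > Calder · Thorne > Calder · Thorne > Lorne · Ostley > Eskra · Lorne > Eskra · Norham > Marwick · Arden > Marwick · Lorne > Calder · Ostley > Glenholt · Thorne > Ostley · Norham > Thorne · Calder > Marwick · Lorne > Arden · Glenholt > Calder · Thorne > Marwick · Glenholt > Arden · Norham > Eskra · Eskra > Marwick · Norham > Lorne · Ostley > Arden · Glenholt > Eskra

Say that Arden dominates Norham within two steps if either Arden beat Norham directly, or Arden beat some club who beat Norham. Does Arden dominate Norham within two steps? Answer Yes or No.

No

Arden did not beat Norham directly.
Arden beat Thorne, Marwick, Eskra, Calder, but each of them lost to Norham. No two-step path.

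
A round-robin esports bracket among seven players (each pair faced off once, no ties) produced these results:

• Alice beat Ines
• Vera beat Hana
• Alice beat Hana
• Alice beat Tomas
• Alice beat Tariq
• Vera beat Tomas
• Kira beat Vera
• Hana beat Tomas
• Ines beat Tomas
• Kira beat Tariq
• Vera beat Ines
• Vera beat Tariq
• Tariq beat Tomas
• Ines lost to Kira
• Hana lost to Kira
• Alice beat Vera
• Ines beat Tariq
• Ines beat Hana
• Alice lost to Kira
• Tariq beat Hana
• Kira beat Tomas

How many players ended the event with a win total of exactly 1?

1

Win totals: Ines 3, Tariq 2, Vera 4, Kira 6, Hana 1, Tomas 0, Alice 5.
Exactly 1: Hana — 1 player.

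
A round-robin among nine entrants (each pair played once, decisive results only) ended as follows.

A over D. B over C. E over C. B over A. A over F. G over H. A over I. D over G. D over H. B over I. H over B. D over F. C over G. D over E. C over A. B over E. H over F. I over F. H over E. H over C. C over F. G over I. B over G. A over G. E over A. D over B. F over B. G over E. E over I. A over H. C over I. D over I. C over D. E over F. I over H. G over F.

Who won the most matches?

D

Win totals: A 5, B 5, C 5, D 6, E 4, F 1, G 4, H 4, I 2.
D leads with 6 wins (next highest: 5).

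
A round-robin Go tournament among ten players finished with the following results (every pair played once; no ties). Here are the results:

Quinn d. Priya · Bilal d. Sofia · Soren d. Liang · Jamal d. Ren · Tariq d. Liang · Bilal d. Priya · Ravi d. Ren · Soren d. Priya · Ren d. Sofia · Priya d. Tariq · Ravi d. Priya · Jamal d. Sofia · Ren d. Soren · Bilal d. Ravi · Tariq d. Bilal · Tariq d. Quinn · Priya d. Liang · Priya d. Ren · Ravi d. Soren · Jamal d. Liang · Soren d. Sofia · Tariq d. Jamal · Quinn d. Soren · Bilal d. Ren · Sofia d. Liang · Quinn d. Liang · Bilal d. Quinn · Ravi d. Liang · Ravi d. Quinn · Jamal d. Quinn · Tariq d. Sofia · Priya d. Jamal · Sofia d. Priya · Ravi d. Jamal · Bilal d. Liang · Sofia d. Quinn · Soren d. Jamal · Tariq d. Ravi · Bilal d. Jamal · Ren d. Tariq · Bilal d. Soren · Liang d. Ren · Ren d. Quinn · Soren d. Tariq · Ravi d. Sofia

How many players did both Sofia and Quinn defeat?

Sofia beat: Liang, Quinn, Priya.
Quinn beat: Soren, Liang, Priya.
Both beat: Liang, Priya — 2.

2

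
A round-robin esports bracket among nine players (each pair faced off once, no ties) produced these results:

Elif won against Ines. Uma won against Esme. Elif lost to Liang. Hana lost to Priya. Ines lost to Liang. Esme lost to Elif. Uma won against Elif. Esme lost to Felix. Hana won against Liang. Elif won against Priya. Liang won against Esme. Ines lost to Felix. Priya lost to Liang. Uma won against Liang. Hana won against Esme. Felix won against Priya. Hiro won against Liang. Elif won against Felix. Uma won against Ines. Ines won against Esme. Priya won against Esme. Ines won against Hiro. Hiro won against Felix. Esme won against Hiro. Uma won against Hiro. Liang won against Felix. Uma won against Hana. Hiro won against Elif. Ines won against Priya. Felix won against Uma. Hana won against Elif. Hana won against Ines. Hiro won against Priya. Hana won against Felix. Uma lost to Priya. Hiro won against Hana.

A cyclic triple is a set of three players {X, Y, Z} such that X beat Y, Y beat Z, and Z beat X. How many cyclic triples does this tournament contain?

21

Win totals: Priya 3, Hana 5, Elif 4, Felix 4, Uma 6, Liang 5, Hiro 5, Esme 1, Ines 3.
A player with w wins dominates both others in C(w,2) triples; summing gives 3 + 10 + 6 + 6 + 15 + 10 + 10 + 0 + 3 = 63 transitive triples.
Total triples C(9,3) = 84, so cyclic triples = 84 − 63 = 21.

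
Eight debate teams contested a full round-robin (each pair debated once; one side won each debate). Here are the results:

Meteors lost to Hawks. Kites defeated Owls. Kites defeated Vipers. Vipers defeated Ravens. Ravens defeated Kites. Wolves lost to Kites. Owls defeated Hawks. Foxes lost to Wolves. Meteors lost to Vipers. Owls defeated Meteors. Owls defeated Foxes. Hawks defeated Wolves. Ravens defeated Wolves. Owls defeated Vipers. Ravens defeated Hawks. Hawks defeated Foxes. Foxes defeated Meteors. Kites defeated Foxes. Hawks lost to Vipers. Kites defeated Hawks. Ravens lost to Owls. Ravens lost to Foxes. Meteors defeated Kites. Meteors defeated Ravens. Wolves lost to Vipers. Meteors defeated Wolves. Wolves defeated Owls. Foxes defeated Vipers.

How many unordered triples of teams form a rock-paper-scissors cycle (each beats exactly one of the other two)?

17

Win totals: Meteors 3, Wolves 2, Vipers 4, Kites 5, Owls 5, Ravens 3, Hawks 3, Foxes 3.
A team with w wins dominates both others in C(w,2) triples; summing gives 3 + 1 + 6 + 10 + 10 + 3 + 3 + 3 = 39 transitive triples.
Total triples C(8,3) = 56, so cyclic triples = 56 − 39 = 17.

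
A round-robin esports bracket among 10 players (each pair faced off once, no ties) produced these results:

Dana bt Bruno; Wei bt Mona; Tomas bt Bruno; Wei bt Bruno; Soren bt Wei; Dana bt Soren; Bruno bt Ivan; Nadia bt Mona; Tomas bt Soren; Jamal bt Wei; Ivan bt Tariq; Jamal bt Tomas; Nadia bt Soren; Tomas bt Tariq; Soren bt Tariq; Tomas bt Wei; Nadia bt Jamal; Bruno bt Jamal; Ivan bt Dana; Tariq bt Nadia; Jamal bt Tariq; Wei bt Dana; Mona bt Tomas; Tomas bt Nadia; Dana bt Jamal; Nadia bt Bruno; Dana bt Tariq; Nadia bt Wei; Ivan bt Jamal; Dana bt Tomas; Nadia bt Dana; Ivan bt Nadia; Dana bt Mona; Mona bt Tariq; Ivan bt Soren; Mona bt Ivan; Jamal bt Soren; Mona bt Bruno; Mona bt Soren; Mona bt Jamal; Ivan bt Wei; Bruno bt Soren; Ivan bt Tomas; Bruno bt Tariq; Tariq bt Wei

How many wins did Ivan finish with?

7

Ivan's results: beat Wei, Soren, Tomas, Jamal, Dana, Nadia, Tariq; lost to Bruno, Mona.
That is 7 wins.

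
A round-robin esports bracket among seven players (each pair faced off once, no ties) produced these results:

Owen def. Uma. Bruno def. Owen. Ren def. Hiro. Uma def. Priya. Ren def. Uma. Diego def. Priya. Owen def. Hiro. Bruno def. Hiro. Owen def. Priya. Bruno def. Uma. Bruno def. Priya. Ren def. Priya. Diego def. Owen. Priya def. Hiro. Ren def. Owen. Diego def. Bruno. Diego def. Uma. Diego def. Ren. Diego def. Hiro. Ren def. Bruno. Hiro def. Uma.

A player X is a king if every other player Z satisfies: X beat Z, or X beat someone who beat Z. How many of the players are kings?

Priya cannot reach Diego, Bruno, Ren, Owen in two steps.
Diego reaches everyone (king).
Hiro cannot reach Diego, Bruno, Ren, Owen in two steps.
Bruno cannot reach Diego, Ren in two steps.
Uma cannot reach Diego, Bruno, Ren, Owen in two steps.
Ren cannot reach Diego in two steps.
Owen cannot reach Diego, Bruno, Ren in two steps.
Kings: Diego — 1.

1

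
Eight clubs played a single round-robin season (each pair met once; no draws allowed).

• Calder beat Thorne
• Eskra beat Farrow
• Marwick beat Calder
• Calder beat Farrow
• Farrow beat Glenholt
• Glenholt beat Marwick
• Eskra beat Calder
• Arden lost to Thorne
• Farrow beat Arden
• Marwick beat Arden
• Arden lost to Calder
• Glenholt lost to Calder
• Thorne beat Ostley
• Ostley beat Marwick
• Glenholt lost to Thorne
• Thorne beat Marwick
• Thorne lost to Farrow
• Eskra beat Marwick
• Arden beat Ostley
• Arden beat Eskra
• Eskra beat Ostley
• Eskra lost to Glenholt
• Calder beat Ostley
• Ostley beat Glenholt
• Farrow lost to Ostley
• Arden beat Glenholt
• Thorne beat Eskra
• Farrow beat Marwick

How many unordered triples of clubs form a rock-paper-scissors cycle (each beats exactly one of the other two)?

Win totals: Eskra 4, Glenholt 2, Thorne 5, Arden 3, Marwick 2, Calder 5, Ostley 3, Farrow 4.
A club with w wins dominates both others in C(w,2) triples; summing gives 6 + 1 + 10 + 3 + 1 + 10 + 3 + 6 = 40 transitive triples.
Total triples C(8,3) = 56, so cyclic triples = 56 − 40 = 16.

16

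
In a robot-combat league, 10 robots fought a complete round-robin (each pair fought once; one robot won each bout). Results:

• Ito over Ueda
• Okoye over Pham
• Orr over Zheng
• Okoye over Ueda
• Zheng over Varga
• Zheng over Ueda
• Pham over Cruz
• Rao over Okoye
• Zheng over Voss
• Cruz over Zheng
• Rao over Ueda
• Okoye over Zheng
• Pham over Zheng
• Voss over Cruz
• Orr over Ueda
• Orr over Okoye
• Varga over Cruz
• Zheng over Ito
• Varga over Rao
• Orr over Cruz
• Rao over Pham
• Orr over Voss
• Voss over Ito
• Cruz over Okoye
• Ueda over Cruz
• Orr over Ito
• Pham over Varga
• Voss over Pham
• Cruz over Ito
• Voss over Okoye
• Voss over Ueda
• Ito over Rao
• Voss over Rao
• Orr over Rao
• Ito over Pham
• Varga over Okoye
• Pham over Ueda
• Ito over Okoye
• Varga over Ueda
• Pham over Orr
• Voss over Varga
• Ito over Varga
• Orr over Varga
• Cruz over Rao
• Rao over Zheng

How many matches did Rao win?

4

Rao's results: beat Ueda, Pham, Zheng, Okoye; lost to Voss, Ito, Cruz, Varga, Orr.
That is 4 wins.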